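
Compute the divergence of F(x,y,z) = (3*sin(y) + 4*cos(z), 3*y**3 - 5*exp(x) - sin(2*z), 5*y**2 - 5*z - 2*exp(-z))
9*y**2 - 5 + 2*exp(-z)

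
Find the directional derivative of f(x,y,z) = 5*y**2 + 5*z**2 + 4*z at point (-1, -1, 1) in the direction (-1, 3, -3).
-72*sqrt(19)/19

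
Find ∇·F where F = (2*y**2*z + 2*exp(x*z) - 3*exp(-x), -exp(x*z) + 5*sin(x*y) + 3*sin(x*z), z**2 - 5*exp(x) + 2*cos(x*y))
5*x*cos(x*y) + 2*z*exp(x*z) + 2*z + 3*exp(-x)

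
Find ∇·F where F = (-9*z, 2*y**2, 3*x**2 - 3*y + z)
4*y + 1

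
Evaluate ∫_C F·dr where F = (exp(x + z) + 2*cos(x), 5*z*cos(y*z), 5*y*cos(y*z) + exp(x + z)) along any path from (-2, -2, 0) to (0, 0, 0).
-exp(-2) + 1 + 2*sin(2)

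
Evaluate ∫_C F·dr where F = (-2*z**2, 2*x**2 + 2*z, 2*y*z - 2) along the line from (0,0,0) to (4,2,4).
0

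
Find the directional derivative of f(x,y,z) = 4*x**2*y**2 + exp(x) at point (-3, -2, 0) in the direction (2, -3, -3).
sqrt(22)*(1 + 120*exp(3))*exp(-3)/11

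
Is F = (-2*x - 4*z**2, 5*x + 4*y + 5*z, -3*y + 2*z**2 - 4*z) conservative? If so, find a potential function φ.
No, ∇×F = (-8, -8*z, 5) ≠ 0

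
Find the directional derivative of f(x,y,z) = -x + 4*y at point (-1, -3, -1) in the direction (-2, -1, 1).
-sqrt(6)/3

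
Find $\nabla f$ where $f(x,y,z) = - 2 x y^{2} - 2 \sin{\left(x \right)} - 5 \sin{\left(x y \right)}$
(-2*y**2 - 5*y*cos(x*y) - 2*cos(x), -x*(4*y + 5*cos(x*y)), 0)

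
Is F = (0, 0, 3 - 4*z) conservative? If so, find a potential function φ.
Yes, F is conservative. φ = z*(3 - 2*z)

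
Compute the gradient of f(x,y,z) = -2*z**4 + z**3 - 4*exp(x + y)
(-4*exp(x + y), -4*exp(x + y), z**2*(3 - 8*z))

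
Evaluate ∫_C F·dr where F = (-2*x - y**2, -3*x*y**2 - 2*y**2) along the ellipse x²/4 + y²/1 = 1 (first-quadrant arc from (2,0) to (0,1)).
14/3 - 3*pi/8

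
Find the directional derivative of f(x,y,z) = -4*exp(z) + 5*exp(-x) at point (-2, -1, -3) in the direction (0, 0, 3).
-4*exp(-3)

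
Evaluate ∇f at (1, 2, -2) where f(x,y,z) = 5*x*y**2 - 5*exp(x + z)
(20 - 5*exp(-1), 20, -5*exp(-1))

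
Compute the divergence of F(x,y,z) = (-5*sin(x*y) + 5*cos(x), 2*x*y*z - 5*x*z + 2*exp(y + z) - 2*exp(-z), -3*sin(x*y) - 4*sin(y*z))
2*x*z - 5*y*cos(x*y) - 4*y*cos(y*z) + 2*exp(y + z) - 5*sin(x)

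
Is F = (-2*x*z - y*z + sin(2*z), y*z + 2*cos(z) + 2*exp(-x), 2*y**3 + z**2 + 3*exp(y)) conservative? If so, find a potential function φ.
No, ∇×F = (6*y**2 - y + 3*exp(y) + 2*sin(z), -2*x - y + 2*cos(2*z), z - 2*exp(-x)) ≠ 0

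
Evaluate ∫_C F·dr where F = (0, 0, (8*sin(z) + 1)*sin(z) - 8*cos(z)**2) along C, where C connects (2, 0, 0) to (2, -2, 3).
-cos(3) + 1 - 4*sin(6)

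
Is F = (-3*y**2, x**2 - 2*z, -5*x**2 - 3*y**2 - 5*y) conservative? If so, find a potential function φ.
No, ∇×F = (-6*y - 3, 10*x, 2*x + 6*y) ≠ 0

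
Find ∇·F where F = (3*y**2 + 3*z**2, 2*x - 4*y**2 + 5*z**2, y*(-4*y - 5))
-8*y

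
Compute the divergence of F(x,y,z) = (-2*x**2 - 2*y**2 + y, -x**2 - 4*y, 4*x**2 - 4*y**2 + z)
-4*x - 3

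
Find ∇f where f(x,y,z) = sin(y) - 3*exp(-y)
(0, cos(y) + 3*exp(-y), 0)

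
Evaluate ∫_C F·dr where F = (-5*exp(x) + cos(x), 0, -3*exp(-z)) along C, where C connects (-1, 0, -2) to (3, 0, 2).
-5*exp(3) - 3*exp(2) + sin(3) + 3*exp(-2) + sin(1) + 5*exp(-1)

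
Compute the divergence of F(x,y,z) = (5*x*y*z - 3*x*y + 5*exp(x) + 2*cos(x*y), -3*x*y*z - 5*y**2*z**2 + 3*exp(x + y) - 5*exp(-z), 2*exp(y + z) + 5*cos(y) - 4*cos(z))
-3*x*z - 10*y*z**2 + 5*y*z - 2*y*sin(x*y) - 3*y + 5*exp(x) + 3*exp(x + y) + 2*exp(y + z) + 4*sin(z)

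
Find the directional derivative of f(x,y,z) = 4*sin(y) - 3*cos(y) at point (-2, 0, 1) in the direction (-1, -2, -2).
-8/3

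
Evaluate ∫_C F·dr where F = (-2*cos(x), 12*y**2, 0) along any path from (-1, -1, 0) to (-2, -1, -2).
-2*sin(1) + 2*sin(2)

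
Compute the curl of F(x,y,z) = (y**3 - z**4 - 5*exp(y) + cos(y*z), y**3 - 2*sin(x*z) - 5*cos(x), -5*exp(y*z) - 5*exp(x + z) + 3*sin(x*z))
(2*x*cos(x*z) - 5*z*exp(y*z), -y*sin(y*z) - 4*z**3 - 3*z*cos(x*z) + 5*exp(x + z), -3*y**2 + z*sin(y*z) - 2*z*cos(x*z) + 5*exp(y) + 5*sin(x))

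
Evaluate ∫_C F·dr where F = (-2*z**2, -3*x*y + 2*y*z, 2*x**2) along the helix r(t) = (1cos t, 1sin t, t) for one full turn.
pi*(1 - 8*pi)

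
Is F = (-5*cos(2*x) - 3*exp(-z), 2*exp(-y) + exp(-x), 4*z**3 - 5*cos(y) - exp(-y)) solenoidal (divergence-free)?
No, ∇·F = 12*z**2 + 10*sin(2*x) - 2*exp(-y)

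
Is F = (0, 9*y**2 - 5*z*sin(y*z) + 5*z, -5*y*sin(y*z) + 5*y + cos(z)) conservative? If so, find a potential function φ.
Yes, F is conservative. φ = 3*y**3 + 5*y*z + sin(z) + 5*cos(y*z)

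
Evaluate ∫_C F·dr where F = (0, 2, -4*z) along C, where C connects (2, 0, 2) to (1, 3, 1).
12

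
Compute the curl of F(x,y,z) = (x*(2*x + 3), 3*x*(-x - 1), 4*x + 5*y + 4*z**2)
(5, -4, -6*x - 3)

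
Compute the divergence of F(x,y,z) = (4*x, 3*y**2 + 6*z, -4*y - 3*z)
6*y + 1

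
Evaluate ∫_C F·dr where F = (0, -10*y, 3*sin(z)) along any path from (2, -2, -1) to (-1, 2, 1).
0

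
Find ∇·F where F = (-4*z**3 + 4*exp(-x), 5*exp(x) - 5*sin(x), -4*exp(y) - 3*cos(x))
-4*exp(-x)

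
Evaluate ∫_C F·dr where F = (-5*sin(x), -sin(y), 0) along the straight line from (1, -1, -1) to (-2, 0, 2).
-6*cos(1) + 5*cos(2) + 1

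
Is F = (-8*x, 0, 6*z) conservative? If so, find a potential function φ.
Yes, F is conservative. φ = -4*x**2 + 3*z**2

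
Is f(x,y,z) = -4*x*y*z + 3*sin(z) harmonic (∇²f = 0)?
No, ∇²f = -3*sin(z)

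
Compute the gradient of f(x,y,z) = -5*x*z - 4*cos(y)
(-5*z, 4*sin(y), -5*x)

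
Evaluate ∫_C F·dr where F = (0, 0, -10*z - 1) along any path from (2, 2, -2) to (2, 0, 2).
-4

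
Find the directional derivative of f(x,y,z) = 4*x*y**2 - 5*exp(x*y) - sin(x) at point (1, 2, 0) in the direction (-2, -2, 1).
-64/3 + 2*cos(1)/3 + 10*exp(2)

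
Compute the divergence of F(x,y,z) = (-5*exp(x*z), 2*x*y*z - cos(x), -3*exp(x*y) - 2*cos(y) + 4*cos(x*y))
z*(2*x - 5*exp(x*z))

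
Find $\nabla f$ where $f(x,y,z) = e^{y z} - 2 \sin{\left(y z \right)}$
(0, z*(exp(y*z) - 2*cos(y*z)), y*(exp(y*z) - 2*cos(y*z)))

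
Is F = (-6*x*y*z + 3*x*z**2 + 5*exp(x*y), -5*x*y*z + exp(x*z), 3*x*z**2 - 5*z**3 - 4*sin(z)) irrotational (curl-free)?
No, ∇×F = (x*(5*y - exp(x*z)), -6*x*y + 6*x*z - 3*z**2, 6*x*z - 5*x*exp(x*y) - 5*y*z + z*exp(x*z))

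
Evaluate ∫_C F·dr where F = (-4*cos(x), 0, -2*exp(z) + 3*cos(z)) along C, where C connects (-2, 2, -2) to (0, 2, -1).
-3*sin(1) - sin(2) - 2*exp(-1) + 2*exp(-2)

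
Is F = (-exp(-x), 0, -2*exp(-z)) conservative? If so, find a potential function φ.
Yes, F is conservative. φ = 2*exp(-z) + exp(-x)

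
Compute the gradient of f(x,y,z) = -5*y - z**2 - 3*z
(0, -5, -2*z - 3)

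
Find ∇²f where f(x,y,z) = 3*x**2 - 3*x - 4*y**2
-2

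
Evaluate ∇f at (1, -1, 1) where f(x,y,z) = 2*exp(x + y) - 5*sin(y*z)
(2, 2 - 5*cos(1), 5*cos(1))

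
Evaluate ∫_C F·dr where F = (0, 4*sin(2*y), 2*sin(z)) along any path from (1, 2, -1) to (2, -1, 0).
-2 + 2*cos(4) - 2*cos(2) + 2*cos(1)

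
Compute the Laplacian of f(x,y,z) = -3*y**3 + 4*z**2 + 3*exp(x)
-18*y + 3*exp(x) + 8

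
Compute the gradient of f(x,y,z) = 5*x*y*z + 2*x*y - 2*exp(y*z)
(y*(5*z + 2), 5*x*z + 2*x - 2*z*exp(y*z), y*(5*x - 2*exp(y*z)))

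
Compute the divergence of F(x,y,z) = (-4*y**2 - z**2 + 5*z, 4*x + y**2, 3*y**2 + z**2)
2*y + 2*z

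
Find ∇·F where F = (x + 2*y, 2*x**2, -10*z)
-9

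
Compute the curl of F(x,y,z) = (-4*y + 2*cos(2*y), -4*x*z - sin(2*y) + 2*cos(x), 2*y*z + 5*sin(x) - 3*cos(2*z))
(4*x + 2*z, -5*cos(x), -4*z - 2*sin(x) + 4*sin(2*y) + 4)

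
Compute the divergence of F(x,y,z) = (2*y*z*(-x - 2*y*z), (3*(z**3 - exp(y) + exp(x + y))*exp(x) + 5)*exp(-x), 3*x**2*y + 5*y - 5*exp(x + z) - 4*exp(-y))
-2*y*z - 3*exp(y) + 3*exp(x + y) - 5*exp(x + z)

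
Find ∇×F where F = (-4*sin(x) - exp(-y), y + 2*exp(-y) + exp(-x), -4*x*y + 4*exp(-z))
(-4*x, 4*y, -exp(-y) - exp(-x))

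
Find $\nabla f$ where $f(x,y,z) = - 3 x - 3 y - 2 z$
(-3, -3, -2)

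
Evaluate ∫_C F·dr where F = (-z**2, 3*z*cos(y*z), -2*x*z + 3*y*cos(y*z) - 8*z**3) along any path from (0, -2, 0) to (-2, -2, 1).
-3*sin(2)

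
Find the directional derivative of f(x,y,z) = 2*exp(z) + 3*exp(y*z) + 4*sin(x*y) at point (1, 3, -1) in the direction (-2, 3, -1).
-sqrt(14)*(6*exp(3)*cos(3) + exp(2) + 9)*exp(-3)/7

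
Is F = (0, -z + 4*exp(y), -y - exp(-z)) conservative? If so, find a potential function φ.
Yes, F is conservative. φ = -y*z + 4*exp(y) + exp(-z)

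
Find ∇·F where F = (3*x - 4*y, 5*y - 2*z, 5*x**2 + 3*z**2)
6*z + 8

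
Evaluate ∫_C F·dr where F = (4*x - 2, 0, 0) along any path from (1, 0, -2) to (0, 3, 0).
0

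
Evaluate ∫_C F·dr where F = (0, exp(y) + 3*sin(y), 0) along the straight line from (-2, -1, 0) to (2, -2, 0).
(-E + 1 + 3*(-cos(2) + cos(1))*exp(2))*exp(-2)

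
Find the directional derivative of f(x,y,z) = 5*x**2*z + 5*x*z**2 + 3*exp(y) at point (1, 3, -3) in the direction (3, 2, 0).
3*sqrt(13)*(15 + 2*exp(3))/13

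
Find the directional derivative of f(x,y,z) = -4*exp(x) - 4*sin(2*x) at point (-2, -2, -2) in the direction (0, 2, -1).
0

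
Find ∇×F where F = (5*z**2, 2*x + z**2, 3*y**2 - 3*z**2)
(6*y - 2*z, 10*z, 2)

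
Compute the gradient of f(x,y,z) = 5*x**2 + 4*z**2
(10*x, 0, 8*z)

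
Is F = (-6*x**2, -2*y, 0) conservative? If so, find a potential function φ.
Yes, F is conservative. φ = -2*x**3 - y**2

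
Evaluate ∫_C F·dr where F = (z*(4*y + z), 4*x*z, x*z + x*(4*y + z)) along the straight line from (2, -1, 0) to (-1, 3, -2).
20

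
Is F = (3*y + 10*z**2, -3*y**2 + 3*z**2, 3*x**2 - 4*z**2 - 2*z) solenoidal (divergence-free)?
No, ∇·F = -6*y - 8*z - 2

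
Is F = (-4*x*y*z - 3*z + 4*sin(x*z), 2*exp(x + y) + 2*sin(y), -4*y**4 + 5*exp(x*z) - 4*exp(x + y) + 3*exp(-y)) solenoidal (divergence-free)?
No, ∇·F = 5*x*exp(x*z) - 4*y*z + 4*z*cos(x*z) + 2*exp(x + y) + 2*cos(y)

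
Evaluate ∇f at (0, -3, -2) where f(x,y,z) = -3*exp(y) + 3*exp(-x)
(-3, -3*exp(-3), 0)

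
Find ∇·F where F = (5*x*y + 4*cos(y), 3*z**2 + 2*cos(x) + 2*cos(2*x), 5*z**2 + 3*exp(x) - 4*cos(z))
5*y + 10*z + 4*sin(z)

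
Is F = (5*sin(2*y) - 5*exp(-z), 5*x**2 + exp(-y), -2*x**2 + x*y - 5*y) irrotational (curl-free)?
No, ∇×F = (x - 5, 4*x - y + 5*exp(-z), 10*x - 10*cos(2*y))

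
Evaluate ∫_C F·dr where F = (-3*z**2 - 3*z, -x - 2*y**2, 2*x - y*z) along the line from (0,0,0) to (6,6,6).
-468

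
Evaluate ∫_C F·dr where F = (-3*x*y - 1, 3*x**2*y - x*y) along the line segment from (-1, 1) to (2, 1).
-15/2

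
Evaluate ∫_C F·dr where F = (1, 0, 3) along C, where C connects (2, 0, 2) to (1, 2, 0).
-7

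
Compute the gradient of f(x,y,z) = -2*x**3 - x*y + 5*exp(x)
(-6*x**2 - y + 5*exp(x), -x, 0)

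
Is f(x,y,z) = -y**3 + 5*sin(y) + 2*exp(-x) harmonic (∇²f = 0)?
No, ∇²f = -6*y - 5*sin(y) + 2*exp(-x)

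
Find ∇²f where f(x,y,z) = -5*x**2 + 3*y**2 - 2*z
-4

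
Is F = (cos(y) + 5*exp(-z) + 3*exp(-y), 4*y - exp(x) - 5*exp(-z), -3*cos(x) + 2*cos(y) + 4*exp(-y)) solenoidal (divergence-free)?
No, ∇·F = 4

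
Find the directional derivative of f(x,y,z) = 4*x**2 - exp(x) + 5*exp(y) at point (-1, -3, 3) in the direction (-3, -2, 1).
sqrt(14)*(-10 + 3*exp(2) + 24*exp(3))*exp(-3)/14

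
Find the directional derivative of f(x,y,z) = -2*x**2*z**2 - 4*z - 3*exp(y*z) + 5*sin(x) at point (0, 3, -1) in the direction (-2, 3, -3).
sqrt(22)*(18 + exp(3))*exp(-3)/11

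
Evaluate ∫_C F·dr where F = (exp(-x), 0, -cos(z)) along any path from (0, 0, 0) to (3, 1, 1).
-sin(1) - exp(-3) + 1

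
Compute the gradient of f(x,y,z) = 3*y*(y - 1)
(0, 6*y - 3, 0)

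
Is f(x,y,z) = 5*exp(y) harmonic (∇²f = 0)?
No, ∇²f = 5*exp(y)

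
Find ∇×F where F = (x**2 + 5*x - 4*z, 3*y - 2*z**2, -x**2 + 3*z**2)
(4*z, 2*x - 4, 0)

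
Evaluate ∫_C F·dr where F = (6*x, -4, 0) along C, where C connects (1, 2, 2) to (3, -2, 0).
40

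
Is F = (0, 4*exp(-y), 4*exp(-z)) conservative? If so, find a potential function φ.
Yes, F is conservative. φ = -4*exp(-z) - 4*exp(-y)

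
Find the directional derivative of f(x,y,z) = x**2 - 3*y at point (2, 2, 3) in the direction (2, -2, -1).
14/3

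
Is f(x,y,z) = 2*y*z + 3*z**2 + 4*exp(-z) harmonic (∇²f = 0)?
No, ∇²f = 6 + 4*exp(-z)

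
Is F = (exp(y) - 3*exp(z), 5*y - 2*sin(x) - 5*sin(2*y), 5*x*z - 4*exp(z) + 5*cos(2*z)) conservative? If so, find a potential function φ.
No, ∇×F = (0, -5*z - 3*exp(z), -exp(y) - 2*cos(x)) ≠ 0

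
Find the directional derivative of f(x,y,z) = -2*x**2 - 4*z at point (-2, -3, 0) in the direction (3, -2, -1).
2*sqrt(14)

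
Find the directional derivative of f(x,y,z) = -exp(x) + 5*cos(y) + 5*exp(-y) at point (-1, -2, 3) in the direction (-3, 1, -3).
sqrt(19)*(-5*E*(-sin(2) + exp(2)) + 3)*exp(-1)/19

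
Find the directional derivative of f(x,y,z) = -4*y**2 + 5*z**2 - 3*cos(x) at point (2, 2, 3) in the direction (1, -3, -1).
3*sqrt(11)*(sin(2) + 6)/11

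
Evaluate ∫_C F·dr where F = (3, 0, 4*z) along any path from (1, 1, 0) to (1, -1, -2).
8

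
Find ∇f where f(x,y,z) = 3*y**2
(0, 6*y, 0)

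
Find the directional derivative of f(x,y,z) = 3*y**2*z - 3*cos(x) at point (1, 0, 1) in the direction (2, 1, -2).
2*sin(1)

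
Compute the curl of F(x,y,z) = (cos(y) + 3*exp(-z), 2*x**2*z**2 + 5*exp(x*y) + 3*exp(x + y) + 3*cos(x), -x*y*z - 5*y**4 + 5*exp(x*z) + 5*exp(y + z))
(-4*x**2*z - x*z - 20*y**3 + 5*exp(y + z), y*z - 5*z*exp(x*z) - 3*exp(-z), 4*x*z**2 + 5*y*exp(x*y) + 3*exp(x + y) - 3*sin(x) + sin(y))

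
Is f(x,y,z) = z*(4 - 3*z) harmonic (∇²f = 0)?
No, ∇²f = -6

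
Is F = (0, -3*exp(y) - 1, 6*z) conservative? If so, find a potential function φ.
Yes, F is conservative. φ = -y + 3*z**2 - 3*exp(y)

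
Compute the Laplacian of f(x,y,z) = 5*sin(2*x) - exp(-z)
-20*sin(2*x) - exp(-z)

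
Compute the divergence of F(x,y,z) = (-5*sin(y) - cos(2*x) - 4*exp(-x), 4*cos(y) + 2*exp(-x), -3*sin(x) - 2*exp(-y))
2*sin(2*x) - 4*sin(y) + 4*exp(-x)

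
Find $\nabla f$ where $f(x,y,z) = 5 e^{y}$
(0, 5*exp(y), 0)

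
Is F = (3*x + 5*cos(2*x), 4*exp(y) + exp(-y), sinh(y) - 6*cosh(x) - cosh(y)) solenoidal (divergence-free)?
No, ∇·F = 4*exp(y) - 10*sin(2*x) + 3 - exp(-y)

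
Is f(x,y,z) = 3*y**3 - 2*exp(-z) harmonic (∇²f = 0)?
No, ∇²f = 18*y - 2*exp(-z)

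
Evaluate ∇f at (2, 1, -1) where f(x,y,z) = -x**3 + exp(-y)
(-12, -exp(-1), 0)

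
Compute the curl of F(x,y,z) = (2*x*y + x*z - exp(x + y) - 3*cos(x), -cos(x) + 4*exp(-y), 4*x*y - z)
(4*x, x - 4*y, -2*x + exp(x + y) + sin(x))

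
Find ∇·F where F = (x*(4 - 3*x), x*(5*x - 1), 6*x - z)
3 - 6*x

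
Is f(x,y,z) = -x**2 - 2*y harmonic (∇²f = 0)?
No, ∇²f = -2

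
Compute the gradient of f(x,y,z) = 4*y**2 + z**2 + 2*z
(0, 8*y, 2*z + 2)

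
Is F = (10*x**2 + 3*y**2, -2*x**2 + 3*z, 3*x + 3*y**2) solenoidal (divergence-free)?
No, ∇·F = 20*x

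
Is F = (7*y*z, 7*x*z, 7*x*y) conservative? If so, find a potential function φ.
Yes, F is conservative. φ = 7*x*y*z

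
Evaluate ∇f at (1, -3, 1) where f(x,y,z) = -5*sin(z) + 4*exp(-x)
(-4*exp(-1), 0, -5*cos(1))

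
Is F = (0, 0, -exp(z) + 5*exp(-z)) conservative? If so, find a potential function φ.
Yes, F is conservative. φ = -exp(z) - 5*exp(-z)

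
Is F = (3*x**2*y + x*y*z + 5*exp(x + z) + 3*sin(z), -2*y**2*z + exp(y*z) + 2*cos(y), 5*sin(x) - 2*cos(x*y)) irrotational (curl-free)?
No, ∇×F = (2*x*sin(x*y) + 2*y**2 - y*exp(y*z), x*y - 2*y*sin(x*y) + 5*exp(x + z) - 5*cos(x) + 3*cos(z), x*(-3*x - z))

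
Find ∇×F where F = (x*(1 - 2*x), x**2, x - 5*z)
(0, -1, 2*x)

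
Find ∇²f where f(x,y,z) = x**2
2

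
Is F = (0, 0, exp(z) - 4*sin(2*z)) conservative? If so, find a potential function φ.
Yes, F is conservative. φ = exp(z) + 2*cos(2*z)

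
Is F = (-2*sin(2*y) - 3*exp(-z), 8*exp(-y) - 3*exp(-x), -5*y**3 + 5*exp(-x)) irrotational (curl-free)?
No, ∇×F = (-15*y**2, 3*exp(-z) + 5*exp(-x), 4*cos(2*y) + 3*exp(-x))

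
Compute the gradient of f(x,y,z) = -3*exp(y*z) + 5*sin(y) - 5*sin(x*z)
(-5*z*cos(x*z), -3*z*exp(y*z) + 5*cos(y), -5*x*cos(x*z) - 3*y*exp(y*z))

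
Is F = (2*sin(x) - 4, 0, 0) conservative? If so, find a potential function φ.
Yes, F is conservative. φ = -4*x - 2*cos(x)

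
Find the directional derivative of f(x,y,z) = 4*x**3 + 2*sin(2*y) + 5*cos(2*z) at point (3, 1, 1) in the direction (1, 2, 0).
4*sqrt(5)*(2*cos(2) + 27)/5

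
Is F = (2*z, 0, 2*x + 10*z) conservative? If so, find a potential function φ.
Yes, F is conservative. φ = z*(2*x + 5*z)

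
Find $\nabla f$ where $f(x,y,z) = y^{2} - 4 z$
(0, 2*y, -4)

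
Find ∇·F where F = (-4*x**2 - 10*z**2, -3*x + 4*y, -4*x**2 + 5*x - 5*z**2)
-8*x - 10*z + 4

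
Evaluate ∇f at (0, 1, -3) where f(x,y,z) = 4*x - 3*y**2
(4, -6, 0)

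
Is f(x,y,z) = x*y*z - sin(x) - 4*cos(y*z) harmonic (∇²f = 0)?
No, ∇²f = 4*y**2*cos(y*z) + 4*z**2*cos(y*z) + sin(x)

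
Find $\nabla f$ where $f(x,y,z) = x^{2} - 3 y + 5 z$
(2*x, -3, 5)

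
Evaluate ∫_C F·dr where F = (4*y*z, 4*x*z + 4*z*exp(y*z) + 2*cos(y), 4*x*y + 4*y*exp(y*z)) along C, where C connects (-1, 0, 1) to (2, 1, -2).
-20 + 4*exp(-2) + 2*sin(1)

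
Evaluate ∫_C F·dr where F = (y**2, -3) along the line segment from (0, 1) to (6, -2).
15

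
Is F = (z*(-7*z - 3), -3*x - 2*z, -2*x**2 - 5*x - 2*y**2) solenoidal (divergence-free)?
Yes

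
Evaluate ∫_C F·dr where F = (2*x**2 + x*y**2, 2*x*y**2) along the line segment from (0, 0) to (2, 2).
52/3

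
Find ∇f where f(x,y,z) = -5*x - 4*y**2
(-5, -8*y, 0)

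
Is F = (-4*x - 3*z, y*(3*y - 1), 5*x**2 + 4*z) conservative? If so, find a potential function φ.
No, ∇×F = (0, -10*x - 3, 0) ≠ 0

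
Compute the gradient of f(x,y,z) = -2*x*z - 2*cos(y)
(-2*z, 2*sin(y), -2*x)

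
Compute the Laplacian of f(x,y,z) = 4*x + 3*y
0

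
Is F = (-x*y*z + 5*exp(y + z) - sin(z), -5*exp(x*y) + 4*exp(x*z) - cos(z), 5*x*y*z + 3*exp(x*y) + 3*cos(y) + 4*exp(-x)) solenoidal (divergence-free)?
No, ∇·F = 5*x*y - 5*x*exp(x*y) - y*z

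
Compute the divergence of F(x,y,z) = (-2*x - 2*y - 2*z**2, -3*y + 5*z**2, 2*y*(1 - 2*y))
-5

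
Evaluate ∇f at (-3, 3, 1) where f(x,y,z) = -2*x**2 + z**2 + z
(12, 0, 3)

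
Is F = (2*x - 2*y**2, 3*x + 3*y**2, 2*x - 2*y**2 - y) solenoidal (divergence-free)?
No, ∇·F = 6*y + 2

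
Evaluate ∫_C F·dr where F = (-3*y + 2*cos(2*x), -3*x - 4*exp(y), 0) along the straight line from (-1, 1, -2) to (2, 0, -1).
-7 + sin(4) + sin(2) + 4*E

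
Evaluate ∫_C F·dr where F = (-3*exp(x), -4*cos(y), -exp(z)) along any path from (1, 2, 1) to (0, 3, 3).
-exp(3) - 3 - 4*sin(3) + 4*sin(2) + 4*E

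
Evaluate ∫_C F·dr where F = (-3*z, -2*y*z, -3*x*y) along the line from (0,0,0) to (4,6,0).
0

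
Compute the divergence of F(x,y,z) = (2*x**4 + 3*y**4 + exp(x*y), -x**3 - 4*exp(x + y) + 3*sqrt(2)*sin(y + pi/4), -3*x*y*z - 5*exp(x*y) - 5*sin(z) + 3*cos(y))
8*x**3 - 3*x*y + y*exp(x*y) - 4*exp(x + y) - 5*cos(z) + 3*sqrt(2)*cos(y + pi/4)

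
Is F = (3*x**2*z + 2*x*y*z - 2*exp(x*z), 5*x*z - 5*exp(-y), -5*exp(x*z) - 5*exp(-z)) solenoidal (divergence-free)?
No, ∇·F = 6*x*z - 5*x*exp(x*z) + 2*y*z - 2*z*exp(x*z) + 5*exp(-z) + 5*exp(-y)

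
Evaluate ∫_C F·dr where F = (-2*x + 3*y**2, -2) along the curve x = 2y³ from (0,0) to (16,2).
-724/5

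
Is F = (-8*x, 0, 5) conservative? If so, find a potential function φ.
Yes, F is conservative. φ = -4*x**2 + 5*z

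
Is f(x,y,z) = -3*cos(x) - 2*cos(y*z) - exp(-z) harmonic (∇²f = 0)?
No, ∇²f = 2*y**2*cos(y*z) + 2*z**2*cos(y*z) + 3*cos(x) - exp(-z)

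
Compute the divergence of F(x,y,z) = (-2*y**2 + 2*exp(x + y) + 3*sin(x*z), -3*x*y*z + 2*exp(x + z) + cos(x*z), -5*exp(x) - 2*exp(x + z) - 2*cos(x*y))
-3*x*z + 3*z*cos(x*z) + 2*exp(x + y) - 2*exp(x + z)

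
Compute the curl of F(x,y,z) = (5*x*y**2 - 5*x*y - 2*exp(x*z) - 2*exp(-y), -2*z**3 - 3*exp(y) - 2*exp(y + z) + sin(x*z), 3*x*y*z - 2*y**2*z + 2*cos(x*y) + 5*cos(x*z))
(3*x*z - 2*x*sin(x*y) - x*cos(x*z) - 4*y*z + 6*z**2 + 2*exp(y + z), -2*x*exp(x*z) - 3*y*z + 2*y*sin(x*y) + 5*z*sin(x*z), -10*x*y + 5*x + z*cos(x*z) - 2*exp(-y))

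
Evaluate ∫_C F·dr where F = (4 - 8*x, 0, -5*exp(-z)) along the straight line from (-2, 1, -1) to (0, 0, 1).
24 - 10*sinh(1)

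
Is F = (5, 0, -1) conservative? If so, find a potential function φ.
Yes, F is conservative. φ = 5*x - z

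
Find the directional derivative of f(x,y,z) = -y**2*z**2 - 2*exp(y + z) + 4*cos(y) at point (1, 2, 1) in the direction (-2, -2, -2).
4*sqrt(3)*(sin(2) + 3 + exp(3))/3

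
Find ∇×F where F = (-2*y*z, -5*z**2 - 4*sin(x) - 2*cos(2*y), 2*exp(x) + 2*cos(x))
(10*z, -2*y - 2*exp(x) + 2*sin(x), 2*z - 4*cos(x))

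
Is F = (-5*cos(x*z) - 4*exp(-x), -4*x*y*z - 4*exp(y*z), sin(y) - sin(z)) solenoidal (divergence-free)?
No, ∇·F = -4*x*z - 4*z*exp(y*z) + 5*z*sin(x*z) - cos(z) + 4*exp(-x)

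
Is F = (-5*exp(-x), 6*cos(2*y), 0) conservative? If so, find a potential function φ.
Yes, F is conservative. φ = 3*sin(2*y) + 5*exp(-x)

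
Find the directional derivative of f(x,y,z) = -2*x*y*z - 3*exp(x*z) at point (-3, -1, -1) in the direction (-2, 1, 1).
sqrt(6)*(-8 + 3*exp(3))/6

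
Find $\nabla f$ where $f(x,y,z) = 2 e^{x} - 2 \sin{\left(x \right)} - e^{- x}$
(-2*cos(x) + sinh(x) + 3*cosh(x), 0, 0)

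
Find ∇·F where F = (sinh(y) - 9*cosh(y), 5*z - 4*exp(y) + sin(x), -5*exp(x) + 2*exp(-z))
-4*exp(y) - 2*exp(-z)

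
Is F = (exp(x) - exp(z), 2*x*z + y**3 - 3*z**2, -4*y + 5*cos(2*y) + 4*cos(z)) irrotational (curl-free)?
No, ∇×F = (-2*x + 6*z - 10*sin(2*y) - 4, -exp(z), 2*z)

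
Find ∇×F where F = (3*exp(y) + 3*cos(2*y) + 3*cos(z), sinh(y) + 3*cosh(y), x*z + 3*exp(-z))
(0, -z - 3*sin(z), -3*exp(y) + 6*sin(2*y))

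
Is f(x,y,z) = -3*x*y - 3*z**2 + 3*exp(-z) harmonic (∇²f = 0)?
No, ∇²f = -6 + 3*exp(-z)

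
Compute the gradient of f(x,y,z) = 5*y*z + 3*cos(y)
(0, 5*z - 3*sin(y), 5*y)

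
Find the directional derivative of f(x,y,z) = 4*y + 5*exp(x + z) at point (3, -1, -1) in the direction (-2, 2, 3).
sqrt(17)*(8 + 5*exp(2))/17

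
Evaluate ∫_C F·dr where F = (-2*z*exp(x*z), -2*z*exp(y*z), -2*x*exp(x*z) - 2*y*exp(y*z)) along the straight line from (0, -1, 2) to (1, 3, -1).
-2*exp(-1) - 2*exp(-3) + 2*exp(-2) + 2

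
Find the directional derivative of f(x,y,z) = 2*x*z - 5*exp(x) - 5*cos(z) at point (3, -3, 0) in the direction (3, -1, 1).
3*sqrt(11)*(2 - 5*exp(3))/11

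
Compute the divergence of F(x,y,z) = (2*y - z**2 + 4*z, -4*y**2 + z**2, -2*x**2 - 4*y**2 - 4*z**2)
-8*y - 8*z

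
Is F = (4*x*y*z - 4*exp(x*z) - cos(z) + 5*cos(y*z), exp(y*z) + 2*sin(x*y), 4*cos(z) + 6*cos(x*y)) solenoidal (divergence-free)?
No, ∇·F = 2*x*cos(x*y) + 4*y*z - 4*z*exp(x*z) + z*exp(y*z) - 4*sin(z)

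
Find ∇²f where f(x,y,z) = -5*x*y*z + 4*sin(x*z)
-4*(x**2 + z**2)*sin(x*z)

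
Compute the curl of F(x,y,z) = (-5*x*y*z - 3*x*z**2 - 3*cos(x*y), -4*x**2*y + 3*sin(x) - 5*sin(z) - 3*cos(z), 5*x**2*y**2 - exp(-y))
(10*x**2*y - 3*sin(z) + 5*cos(z) + exp(-y), x*(-10*y**2 - 5*y - 6*z), -8*x*y + 5*x*z - 3*x*sin(x*y) + 3*cos(x))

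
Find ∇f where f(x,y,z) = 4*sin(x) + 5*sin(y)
(4*cos(x), 5*cos(y), 0)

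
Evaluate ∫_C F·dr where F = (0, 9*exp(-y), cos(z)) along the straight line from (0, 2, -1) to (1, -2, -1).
-18*sinh(2)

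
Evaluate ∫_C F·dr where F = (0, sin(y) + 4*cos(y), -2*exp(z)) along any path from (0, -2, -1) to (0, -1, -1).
-4*sin(1) - cos(1) + cos(2) + 4*sin(2)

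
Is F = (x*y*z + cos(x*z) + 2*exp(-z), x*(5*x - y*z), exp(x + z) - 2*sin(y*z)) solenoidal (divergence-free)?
No, ∇·F = -x*z + y*z - 2*y*cos(y*z) - z*sin(x*z) + exp(x + z)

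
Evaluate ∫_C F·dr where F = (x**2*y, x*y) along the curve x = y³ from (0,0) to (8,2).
1568/5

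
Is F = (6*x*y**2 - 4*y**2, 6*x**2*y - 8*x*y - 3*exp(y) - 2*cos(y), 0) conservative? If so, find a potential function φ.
Yes, F is conservative. φ = 3*x**2*y**2 - 4*x*y**2 - 3*exp(y) - 2*sin(y)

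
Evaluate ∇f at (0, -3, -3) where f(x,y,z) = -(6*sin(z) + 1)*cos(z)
(0, 0, -6*cos(6) - sin(3))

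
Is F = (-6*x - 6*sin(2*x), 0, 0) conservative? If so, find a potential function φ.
Yes, F is conservative. φ = -3*x**2 + 3*cos(2*x)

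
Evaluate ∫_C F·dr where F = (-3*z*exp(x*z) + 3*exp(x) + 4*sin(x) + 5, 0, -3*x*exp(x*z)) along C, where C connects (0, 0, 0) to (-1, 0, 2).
-4*cos(1) - 1 - 3*exp(-2) + 3*exp(-1)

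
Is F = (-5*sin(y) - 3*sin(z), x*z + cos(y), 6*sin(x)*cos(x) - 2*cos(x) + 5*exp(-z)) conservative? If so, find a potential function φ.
No, ∇×F = (-x, -2*sin(x) - 6*cos(2*x) - 3*cos(z), z + 5*cos(y)) ≠ 0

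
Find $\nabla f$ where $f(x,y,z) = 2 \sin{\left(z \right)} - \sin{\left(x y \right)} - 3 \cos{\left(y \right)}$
(-y*cos(x*y), -x*cos(x*y) + 3*sin(y), 2*cos(z))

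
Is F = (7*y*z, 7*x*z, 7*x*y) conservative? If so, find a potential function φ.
Yes, F is conservative. φ = 7*x*y*z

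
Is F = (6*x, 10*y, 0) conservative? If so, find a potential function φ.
Yes, F is conservative. φ = 3*x**2 + 5*y**2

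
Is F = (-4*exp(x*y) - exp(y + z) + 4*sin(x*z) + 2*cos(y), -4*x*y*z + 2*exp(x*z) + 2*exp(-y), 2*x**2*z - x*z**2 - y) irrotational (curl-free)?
No, ∇×F = (4*x*y - 2*x*exp(x*z) - 1, -4*x*z + 4*x*cos(x*z) + z**2 - exp(y + z), 4*x*exp(x*y) - 4*y*z + 2*z*exp(x*z) + exp(y + z) + 2*sin(y))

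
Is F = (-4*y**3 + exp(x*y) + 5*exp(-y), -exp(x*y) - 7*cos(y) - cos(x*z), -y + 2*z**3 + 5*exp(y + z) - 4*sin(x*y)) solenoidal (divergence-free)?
No, ∇·F = -x*exp(x*y) + y*exp(x*y) + 6*z**2 + 5*exp(y + z) + 7*sin(y)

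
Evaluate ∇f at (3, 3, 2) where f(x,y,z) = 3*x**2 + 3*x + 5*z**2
(21, 0, 20)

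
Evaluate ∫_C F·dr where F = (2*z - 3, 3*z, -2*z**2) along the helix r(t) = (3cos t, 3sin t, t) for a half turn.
2*pi*(-pi**2 - 9)/3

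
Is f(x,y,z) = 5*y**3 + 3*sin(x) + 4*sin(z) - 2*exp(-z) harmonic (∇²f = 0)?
No, ∇²f = 30*y - 3*sin(x) - 4*sin(z) - 2*exp(-z)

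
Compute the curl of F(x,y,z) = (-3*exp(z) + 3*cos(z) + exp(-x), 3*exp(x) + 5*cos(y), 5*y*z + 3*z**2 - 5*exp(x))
(5*z, 5*exp(x) - 3*exp(z) - 3*sin(z), 3*exp(x))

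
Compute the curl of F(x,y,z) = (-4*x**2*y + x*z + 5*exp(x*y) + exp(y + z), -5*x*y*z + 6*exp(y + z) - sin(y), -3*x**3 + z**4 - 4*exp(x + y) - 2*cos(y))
(5*x*y - 4*exp(x + y) - 6*exp(y + z) + 2*sin(y), 9*x**2 + x + 4*exp(x + y) + exp(y + z), 4*x**2 - 5*x*exp(x*y) - 5*y*z - exp(y + z))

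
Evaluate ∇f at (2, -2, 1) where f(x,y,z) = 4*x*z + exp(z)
(4, 0, E + 8)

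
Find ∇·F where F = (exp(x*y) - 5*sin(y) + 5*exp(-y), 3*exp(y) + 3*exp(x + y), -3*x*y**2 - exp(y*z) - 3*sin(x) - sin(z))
y*exp(x*y) - y*exp(y*z) + 3*exp(y) + 3*exp(x + y) - cos(z)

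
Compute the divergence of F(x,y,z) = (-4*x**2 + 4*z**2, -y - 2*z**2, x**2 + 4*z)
3 - 8*x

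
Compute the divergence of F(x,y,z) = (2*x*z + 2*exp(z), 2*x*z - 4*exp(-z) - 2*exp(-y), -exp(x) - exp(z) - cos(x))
2*z - exp(z) + 2*exp(-y)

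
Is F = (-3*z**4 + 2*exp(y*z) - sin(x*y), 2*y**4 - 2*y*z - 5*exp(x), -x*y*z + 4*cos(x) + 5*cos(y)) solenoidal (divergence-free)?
No, ∇·F = -x*y + 8*y**3 - y*cos(x*y) - 2*z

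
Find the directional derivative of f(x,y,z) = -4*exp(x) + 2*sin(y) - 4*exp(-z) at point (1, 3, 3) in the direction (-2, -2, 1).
4*(1 - exp(3)*cos(3) + 2*exp(4))*exp(-3)/3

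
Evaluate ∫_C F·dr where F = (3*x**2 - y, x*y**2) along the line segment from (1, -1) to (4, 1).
194/3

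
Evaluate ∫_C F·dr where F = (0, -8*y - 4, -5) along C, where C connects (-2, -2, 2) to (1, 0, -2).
28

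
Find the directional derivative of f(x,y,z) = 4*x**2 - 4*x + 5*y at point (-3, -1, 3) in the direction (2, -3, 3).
-71*sqrt(22)/22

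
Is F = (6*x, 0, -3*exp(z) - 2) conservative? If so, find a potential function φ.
Yes, F is conservative. φ = 3*x**2 - 2*z - 3*exp(z)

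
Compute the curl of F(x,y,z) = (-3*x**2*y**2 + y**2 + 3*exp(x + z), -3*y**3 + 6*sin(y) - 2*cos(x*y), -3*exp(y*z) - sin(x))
(-3*z*exp(y*z), 3*exp(x + z) + cos(x), 2*y*(3*x**2 + sin(x*y) - 1))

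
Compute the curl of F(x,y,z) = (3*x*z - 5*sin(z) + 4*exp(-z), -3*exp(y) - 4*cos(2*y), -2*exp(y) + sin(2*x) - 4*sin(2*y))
(-2*exp(y) - 8*cos(2*y), 3*x - 2*cos(2*x) - 5*cos(z) - 4*exp(-z), 0)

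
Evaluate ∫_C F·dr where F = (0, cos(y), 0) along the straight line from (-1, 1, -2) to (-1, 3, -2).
-sin(1) + sin(3)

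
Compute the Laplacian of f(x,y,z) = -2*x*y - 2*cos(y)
2*cos(y)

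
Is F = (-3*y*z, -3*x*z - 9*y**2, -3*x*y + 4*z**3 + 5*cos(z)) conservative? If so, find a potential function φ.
Yes, F is conservative. φ = -3*x*y*z - 3*y**3 + z**4 + 5*sin(z)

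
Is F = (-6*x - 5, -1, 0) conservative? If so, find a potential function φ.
Yes, F is conservative. φ = -3*x**2 - 5*x - y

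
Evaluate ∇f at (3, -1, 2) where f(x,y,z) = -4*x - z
(-4, 0, -1)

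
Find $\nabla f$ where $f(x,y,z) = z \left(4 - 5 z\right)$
(0, 0, 4 - 10*z)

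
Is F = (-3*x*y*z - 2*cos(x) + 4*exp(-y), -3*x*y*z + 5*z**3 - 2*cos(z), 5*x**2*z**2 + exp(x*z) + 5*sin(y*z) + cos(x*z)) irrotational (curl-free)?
No, ∇×F = (3*x*y - 15*z**2 + 5*z*cos(y*z) - 2*sin(z), -3*x*y - 10*x*z**2 - z*exp(x*z) + z*sin(x*z), (3*z*(x - y)*exp(y) + 4)*exp(-y))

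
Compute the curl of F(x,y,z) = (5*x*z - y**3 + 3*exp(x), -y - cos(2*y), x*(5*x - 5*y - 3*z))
(-5*x, -5*x + 5*y + 3*z, 3*y**2)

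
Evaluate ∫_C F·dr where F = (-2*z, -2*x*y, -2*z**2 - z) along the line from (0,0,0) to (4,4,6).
-686/3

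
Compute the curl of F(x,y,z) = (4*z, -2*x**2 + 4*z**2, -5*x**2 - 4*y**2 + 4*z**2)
(-8*y - 8*z, 10*x + 4, -4*x)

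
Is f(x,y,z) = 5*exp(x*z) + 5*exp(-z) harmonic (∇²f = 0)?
No, ∇²f = 5*x**2*exp(x*z) + 5*z**2*exp(x*z) + 5*exp(-z)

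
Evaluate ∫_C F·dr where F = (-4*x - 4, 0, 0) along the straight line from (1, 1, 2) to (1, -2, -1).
0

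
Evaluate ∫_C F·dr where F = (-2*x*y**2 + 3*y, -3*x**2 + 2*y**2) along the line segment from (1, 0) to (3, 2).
-28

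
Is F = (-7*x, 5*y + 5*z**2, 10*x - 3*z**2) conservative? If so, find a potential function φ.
No, ∇×F = (-10*z, -10, 0) ≠ 0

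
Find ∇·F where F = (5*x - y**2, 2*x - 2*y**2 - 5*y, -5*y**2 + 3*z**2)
-4*y + 6*z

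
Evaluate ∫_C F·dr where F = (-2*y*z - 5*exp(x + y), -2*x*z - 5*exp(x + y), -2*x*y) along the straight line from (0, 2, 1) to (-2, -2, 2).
-16 - 5*exp(-4) + 5*exp(2)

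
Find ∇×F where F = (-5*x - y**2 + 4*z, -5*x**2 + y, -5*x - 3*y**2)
(-6*y, 9, -10*x + 2*y)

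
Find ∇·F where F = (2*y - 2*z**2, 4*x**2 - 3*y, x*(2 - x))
-3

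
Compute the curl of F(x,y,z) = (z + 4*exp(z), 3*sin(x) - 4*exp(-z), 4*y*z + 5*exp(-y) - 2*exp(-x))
(4*z - 4*exp(-z) - 5*exp(-y), 4*exp(z) + 1 - 2*exp(-x), 3*cos(x))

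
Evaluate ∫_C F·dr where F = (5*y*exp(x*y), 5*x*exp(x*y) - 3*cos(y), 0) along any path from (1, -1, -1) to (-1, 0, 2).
-3*sin(1) - 5*exp(-1) + 5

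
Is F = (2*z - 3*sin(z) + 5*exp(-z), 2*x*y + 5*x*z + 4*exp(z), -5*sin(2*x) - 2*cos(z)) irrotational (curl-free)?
No, ∇×F = (-5*x - 4*exp(z), 10*cos(2*x) - 3*cos(z) + 2 - 5*exp(-z), 2*y + 5*z)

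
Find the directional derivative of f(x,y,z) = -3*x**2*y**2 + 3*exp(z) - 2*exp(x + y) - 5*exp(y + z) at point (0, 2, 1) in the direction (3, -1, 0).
sqrt(10)*(-4 + 5*E)*exp(2)/10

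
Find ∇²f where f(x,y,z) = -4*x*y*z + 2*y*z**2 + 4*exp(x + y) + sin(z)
4*y + 8*exp(x + y) - sin(z)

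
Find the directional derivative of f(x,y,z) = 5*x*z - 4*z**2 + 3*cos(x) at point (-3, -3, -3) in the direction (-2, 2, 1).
13 - 2*sin(3)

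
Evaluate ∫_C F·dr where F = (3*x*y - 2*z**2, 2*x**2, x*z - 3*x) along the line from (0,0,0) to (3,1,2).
2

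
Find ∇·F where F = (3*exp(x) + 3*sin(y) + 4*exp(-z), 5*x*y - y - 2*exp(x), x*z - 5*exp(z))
6*x + 3*exp(x) - 5*exp(z) - 1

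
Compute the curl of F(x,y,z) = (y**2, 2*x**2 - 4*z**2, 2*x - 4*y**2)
(-8*y + 8*z, -2, 4*x - 2*y)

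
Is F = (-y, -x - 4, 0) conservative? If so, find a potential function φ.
Yes, F is conservative. φ = y*(-x - 4)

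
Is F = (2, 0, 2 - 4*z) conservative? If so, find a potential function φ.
Yes, F is conservative. φ = 2*x - 2*z**2 + 2*z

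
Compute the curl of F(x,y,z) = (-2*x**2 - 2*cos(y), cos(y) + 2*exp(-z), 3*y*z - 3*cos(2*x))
(3*z + 2*exp(-z), -6*sin(2*x), -2*sin(y))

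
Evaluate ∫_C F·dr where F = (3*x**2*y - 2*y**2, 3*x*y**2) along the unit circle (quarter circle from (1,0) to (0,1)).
4/3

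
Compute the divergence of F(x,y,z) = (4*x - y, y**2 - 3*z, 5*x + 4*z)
2*y + 8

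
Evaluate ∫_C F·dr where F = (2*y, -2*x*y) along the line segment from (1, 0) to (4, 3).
-18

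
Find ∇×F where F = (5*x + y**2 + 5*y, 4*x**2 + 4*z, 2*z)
(-4, 0, 8*x - 2*y - 5)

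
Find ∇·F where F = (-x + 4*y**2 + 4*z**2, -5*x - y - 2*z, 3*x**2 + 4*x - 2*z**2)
-4*z - 2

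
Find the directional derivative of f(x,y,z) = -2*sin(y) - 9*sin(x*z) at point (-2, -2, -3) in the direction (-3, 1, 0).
-sqrt(10)*(2*cos(2) + 81*cos(6))/10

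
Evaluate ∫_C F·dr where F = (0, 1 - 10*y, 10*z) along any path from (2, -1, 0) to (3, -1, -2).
20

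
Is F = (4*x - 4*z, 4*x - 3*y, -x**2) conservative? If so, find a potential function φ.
No, ∇×F = (0, 2*x - 4, 4) ≠ 0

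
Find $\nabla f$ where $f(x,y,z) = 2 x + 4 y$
(2, 4, 0)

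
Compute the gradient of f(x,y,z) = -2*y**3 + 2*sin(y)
(0, -6*y**2 + 2*cos(y), 0)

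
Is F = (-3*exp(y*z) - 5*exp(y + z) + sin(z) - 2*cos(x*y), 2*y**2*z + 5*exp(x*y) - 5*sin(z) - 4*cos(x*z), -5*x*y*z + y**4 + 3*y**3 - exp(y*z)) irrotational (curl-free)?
No, ∇×F = (-5*x*z - 4*x*sin(x*z) + 4*y**3 + 7*y**2 - z*exp(y*z) + 5*cos(z), 5*y*z - 3*y*exp(y*z) - 5*exp(y + z) + cos(z), -2*x*sin(x*y) + 5*y*exp(x*y) + 3*z*exp(y*z) + 4*z*sin(x*z) + 5*exp(y + z))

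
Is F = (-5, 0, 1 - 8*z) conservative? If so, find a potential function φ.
Yes, F is conservative. φ = -5*x - 4*z**2 + z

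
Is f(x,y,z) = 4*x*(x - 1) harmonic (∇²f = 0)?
No, ∇²f = 8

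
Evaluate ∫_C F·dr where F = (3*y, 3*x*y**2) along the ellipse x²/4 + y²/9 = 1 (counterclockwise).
45*pi/2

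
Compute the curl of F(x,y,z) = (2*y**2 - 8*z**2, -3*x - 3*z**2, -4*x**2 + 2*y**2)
(4*y + 6*z, 8*x - 16*z, -4*y - 3)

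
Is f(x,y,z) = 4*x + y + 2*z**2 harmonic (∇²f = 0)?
No, ∇²f = 4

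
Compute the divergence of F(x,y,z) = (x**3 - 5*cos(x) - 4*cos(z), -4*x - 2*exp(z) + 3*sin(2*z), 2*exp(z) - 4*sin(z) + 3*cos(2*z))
3*x**2 + 2*exp(z) + 5*sin(x) - 6*sin(2*z) - 4*cos(z)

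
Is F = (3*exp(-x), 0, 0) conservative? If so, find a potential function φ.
Yes, F is conservative. φ = -3*exp(-x)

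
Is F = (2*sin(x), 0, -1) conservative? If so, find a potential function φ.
Yes, F is conservative. φ = -z - 2*cos(x)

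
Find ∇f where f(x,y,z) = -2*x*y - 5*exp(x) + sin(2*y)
(-2*y - 5*exp(x), -2*x + 2*cos(2*y), 0)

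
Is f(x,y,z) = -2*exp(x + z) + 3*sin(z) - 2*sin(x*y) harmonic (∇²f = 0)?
No, ∇²f = 2*x**2*sin(x*y) + 2*y**2*sin(x*y) - 4*exp(x + z) - 3*sin(z)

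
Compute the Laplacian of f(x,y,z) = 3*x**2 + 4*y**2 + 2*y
14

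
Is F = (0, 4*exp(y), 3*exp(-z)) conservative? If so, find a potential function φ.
Yes, F is conservative. φ = 4*exp(y) - 3*exp(-z)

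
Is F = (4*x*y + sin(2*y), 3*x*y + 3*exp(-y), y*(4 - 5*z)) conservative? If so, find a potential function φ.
No, ∇×F = (4 - 5*z, 0, -4*x + 3*y - 2*cos(2*y)) ≠ 0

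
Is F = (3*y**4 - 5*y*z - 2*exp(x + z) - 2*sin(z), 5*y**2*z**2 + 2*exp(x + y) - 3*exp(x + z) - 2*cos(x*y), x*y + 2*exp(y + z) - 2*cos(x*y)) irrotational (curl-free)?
No, ∇×F = (2*x*sin(x*y) + x - 10*y**2*z + 3*exp(x + z) + 2*exp(y + z), -2*y*sin(x*y) - 6*y - 2*exp(x + z) - 2*cos(z), -12*y**3 + 2*y*sin(x*y) + 5*z + 2*exp(x + y) - 3*exp(x + z))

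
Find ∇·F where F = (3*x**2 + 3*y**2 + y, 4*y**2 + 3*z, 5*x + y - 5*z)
6*x + 8*y - 5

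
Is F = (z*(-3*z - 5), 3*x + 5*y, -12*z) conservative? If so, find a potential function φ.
No, ∇×F = (0, -6*z - 5, 3) ≠ 0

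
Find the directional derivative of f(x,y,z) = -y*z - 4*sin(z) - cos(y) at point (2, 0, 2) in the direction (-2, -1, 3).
sqrt(14)*(1 - 6*cos(2))/7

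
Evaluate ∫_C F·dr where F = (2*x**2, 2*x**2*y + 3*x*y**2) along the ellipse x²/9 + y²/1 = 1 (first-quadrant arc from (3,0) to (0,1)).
-27/2 + 9*pi/16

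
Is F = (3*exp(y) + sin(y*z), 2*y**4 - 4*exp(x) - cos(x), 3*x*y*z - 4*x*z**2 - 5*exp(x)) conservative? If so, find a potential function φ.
No, ∇×F = (3*x*z, -3*y*z + y*cos(y*z) + 4*z**2 + 5*exp(x), -z*cos(y*z) - 4*exp(x) - 3*exp(y) + sin(x)) ≠ 0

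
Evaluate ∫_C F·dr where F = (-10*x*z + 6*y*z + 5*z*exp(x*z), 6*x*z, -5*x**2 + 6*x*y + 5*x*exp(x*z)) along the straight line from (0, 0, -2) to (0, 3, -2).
0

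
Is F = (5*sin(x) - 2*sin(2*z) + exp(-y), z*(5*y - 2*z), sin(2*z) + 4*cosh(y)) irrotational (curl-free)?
No, ∇×F = (-5*y + 4*z + 4*sinh(y), -4*cos(2*z), exp(-y))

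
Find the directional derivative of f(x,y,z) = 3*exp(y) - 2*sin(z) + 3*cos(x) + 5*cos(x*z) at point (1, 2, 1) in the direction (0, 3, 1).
sqrt(10)*(-5*sin(1) - 2*cos(1) + 9*exp(2))/10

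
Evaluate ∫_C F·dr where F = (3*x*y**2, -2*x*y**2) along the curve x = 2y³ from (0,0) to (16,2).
3328/3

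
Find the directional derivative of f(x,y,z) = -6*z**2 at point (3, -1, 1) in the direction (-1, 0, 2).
-24*sqrt(5)/5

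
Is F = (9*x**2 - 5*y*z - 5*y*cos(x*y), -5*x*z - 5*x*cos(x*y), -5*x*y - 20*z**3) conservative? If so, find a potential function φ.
Yes, F is conservative. φ = 3*x**3 - 5*x*y*z - 5*z**4 - 5*sin(x*y)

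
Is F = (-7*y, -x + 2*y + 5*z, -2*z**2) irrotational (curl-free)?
No, ∇×F = (-5, 0, 6)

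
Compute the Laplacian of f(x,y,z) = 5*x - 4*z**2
-8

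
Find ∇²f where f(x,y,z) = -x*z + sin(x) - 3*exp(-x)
-sin(x) - 3*exp(-x)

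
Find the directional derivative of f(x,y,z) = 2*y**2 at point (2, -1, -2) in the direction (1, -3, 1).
12*sqrt(11)/11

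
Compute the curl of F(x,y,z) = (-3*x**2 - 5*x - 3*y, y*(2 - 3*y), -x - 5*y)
(-5, 1, 3)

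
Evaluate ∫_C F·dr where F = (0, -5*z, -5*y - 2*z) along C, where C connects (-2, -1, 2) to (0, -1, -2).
-20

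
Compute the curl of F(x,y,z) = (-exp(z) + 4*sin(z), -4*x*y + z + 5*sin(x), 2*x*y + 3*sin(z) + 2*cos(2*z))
(2*x - 1, -2*y - exp(z) + 4*cos(z), -4*y + 5*cos(x))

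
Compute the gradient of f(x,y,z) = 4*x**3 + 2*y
(12*x**2, 2, 0)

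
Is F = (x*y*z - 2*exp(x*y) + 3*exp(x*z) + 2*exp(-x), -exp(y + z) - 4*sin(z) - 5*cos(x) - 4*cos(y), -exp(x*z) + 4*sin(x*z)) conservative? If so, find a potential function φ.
No, ∇×F = (exp(y + z) + 4*cos(z), x*y + 3*x*exp(x*z) + z*exp(x*z) - 4*z*cos(x*z), -x*z + 2*x*exp(x*y) + 5*sin(x)) ≠ 0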